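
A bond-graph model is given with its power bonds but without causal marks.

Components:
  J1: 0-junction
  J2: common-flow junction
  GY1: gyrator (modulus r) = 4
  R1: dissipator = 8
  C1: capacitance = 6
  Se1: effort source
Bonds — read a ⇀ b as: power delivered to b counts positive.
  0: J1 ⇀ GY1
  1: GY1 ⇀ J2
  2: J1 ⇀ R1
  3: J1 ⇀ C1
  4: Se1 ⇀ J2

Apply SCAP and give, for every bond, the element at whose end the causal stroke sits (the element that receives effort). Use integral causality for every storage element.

bond 0 →GY1
bond 1 →GY1
bond 2 →R1
bond 3 →J1
bond 4 →J2

bond 4 stroke at J2  (Se1 (Se) sets effort on bond)
bond 1 stroke at GY1  (J2 needs exactly one f-in)
bond 0 stroke at GY1  (GY1: gyrator matches bond 1)
bond 3 stroke at J1  (prefer integral on C1)
bond 2 stroke at R1  (common-e at J1 fixed by 3)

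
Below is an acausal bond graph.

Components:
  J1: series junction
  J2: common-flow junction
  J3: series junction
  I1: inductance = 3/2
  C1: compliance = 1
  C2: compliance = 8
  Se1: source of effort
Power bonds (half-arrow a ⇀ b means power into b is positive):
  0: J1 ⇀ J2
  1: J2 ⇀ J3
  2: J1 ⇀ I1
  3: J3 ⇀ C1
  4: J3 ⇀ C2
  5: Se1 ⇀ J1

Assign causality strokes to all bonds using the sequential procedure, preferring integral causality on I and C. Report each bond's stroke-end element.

bond 5 stroke at J1  (Se1 fixes effort; stroke away)
bond 2 stroke at I1  (I1 outputs flow p/I1)
bond 0 stroke at J1  (J1: bond 2 brought flow, rest push out)
bond 1 stroke at J2  (1-jn J2 has f-setter on 0)
bond 3 stroke at J3  (J3 flow already set via bond 1)
bond 4 stroke at J3  (J3 flow already set via bond 1)

bond 0 →J1
bond 1 →J2
bond 2 →I1
bond 3 →J3
bond 4 →J3
bond 5 →J1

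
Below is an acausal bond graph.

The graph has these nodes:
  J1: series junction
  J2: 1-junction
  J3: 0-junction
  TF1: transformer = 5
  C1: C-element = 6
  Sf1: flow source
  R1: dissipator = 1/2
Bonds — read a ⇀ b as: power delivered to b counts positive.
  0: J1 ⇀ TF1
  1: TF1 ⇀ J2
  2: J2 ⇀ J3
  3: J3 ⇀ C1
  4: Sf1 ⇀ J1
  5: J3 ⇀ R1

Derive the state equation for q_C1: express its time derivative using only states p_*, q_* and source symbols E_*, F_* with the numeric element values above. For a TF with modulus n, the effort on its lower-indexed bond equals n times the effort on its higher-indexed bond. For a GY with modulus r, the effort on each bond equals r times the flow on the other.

bond 4 stroke→Sf1  (source Sf1 imposes f)
bond 0 stroke→J1  (common-f at J1 fixed by 4)
bond 1 stroke→TF1  (TF1: transformer flips bond 0)
bond 2 stroke→J2  (common-f at J2 fixed by 1)
bond 3 stroke→J3  (prefer integral on C1)
bond 5 stroke→R1  (common-e at J3 fixed by 3)

dq_C1/dt = 5*F_Sf1 - q_C1/3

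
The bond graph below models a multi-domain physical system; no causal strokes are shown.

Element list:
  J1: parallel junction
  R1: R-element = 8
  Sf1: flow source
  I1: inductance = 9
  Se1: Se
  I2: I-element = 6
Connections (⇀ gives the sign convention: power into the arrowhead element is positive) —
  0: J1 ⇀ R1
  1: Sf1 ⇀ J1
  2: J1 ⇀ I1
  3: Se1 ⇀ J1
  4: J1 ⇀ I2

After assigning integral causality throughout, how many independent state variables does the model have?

2  (I1, I2 all integral)

β1 |Sf1  (source Sf1 imposes f)
β3 |J1  (Se1: effort source, stroke at far end)
β0 |R1  (J1 effort already set via bond 3)
β2 |I1  (J1: bond 3 brought effort, rest push out)
β4 |I2  (J1 effort already set via bond 3)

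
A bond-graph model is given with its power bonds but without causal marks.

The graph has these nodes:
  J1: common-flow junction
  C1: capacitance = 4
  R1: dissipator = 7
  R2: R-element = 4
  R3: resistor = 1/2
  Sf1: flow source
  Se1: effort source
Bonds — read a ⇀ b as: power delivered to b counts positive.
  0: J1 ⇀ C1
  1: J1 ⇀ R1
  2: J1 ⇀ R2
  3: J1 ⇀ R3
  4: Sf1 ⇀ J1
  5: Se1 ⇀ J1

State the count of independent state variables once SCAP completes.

b4 →Sf1  (Sf1 (Sf) sets flow on bond)
b5 →J1  (Se1 (Se) sets effort on bond)
b0 →J1  (1-jn J1 has f-setter on 4)
b1 →J1  (common-f at J1 fixed by 4)
b2 →J1  (J1: bond 4 brought flow, rest push out)
b3 →J1  (common-f at J1 fixed by 4)

1  (C1 all integral)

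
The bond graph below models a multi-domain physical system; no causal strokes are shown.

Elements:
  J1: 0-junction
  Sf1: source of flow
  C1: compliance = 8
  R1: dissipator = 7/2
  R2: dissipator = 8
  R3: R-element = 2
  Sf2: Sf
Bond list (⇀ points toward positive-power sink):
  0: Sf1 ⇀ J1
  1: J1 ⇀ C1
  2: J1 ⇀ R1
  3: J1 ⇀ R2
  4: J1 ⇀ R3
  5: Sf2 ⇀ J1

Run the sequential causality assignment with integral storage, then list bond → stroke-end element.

β0 |Sf1  (Sf1 fixes flow; stroke at Sf1)
β5 |Sf2  (Sf2 (Sf) sets flow on bond)
β1 |J1  (C1 outputs effort q/C1)
β2 |R1  (0-jn J1 has e-setter on 1)
β3 |R2  (common-e at J1 fixed by 1)
β4 |R3  (common-e at J1 fixed by 1)

bond 0 →Sf1
bond 1 →J1
bond 2 →R1
bond 3 →R2
bond 4 →R3
bond 5 →Sf2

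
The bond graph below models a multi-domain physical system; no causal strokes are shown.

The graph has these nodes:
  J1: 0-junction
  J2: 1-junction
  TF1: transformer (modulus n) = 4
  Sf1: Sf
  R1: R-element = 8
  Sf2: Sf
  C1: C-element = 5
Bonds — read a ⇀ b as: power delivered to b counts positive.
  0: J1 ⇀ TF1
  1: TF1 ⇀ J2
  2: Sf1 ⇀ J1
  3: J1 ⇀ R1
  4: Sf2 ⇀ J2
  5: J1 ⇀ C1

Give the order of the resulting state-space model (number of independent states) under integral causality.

#2 stroke→Sf1  (Sf1 fixes flow; stroke at Sf1)
#4 stroke→Sf2  (Sf2 (Sf) sets flow on bond)
#1 stroke→J2  (J2: bond 4 brought flow, rest push out)
#0 stroke→TF1  (TF1 one-in-one-out from 1)
#5 stroke→J1  (prefer integral on C1)
#3 stroke→R1  (J1 effort already set via bond 5)

1  (C1 all integral)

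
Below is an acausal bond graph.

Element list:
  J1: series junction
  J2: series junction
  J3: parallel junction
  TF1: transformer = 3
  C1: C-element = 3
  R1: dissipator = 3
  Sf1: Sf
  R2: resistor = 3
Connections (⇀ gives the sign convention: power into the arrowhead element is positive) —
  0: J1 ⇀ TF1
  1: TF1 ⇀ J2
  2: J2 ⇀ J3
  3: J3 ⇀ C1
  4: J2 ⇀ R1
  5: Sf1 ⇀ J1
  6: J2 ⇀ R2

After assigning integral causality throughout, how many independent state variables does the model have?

1  (C1 all integral)

bond 5 stroke at Sf1  (Sf1: flow source, stroke at near end)
bond 0 stroke at J1  (common-f at J1 fixed by 5)
bond 1 stroke at TF1  (TF TF1: opposite of bond 0)
bond 2 stroke at J2  (1-jn J2 has f-setter on 1)
bond 4 stroke at J2  (J2 flow already set via bond 1)
bond 6 stroke at J2  (J2: bond 1 brought flow, rest push out)
bond 3 stroke at J3  (J3 needs exactly one e-in)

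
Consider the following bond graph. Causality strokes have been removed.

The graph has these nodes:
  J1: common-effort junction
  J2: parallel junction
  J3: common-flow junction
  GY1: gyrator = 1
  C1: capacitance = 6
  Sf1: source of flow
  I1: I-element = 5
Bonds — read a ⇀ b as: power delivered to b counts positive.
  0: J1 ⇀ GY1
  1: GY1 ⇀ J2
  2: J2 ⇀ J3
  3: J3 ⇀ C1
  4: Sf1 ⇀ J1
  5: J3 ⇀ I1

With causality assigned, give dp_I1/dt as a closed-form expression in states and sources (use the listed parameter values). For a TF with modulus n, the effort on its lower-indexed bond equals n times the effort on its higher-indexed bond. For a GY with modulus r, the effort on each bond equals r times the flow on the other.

bond 4 |Sf1  (Sf1: flow source, stroke at near end)
bond 0 |J1  (only one effort-in slot at J1)
bond 1 |J2  (through GY1, causality inverts; strokes same side of GY1)
bond 2 |J3  (J2 effort already set via bond 1)
bond 3 |J3  (C1: C, integral causality)
bond 5 |I1  (J3 needs exactly one f-in)

dp_I1/dt = F_Sf1 - q_C1/6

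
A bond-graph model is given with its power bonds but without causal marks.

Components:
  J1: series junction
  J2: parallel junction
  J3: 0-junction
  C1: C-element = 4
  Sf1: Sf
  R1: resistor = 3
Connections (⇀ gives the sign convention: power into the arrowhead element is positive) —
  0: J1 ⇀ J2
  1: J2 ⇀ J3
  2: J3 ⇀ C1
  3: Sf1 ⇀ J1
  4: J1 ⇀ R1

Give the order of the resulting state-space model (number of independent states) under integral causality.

β3 |Sf1  (Sf1 fixes flow; stroke at Sf1)
β0 |J1  (common-f at J1 fixed by 3)
β4 |J1  (common-f at J1 fixed by 3)
β1 |J2  (closing 0-jn rule on J2)
β2 |J3  (closing 0-jn rule on J3)

1  (C1 all integral)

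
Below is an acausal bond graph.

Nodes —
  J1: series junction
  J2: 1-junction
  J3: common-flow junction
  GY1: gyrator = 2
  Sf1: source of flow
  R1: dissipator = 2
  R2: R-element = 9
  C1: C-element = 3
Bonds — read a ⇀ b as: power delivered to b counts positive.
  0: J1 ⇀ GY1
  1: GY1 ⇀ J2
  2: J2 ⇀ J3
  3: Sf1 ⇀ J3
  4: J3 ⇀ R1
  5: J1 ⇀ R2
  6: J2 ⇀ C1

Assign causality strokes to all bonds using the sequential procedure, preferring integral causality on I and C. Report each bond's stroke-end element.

bond 3 |Sf1  (Sf1 (Sf) sets flow on bond)
bond 2 |J3  (1-jn J3 has f-setter on 3)
bond 4 |J3  (1-jn J3 has f-setter on 3)
bond 1 |J2  (J2: bond 2 brought flow, rest push out)
bond 6 |J2  (common-f at J2 fixed by 2)
bond 0 |J1  (GY1: gyrator matches bond 1)
bond 5 |R2  (J1: last free bond brings flow in)

bond 0 stroke at J1
bond 1 stroke at J2
bond 2 stroke at J3
bond 3 stroke at Sf1
bond 4 stroke at J3
bond 5 stroke at R2
bond 6 stroke at J2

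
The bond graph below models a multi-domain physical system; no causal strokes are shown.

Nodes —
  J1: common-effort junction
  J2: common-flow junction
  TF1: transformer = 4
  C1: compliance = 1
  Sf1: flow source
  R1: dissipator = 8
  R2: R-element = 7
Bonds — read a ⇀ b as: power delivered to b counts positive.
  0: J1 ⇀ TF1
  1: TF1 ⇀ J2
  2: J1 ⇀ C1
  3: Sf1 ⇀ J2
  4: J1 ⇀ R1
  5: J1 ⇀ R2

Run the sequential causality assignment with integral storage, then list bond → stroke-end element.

bond 3 stroke at Sf1  (source Sf1 imposes f)
bond 1 stroke at J2  (J2: bond 3 brought flow, rest push out)
bond 0 stroke at TF1  (TF TF1: opposite of bond 1)
bond 2 stroke at J1  (prefer integral on C1)
bond 4 stroke at R1  (J1: bond 2 brought effort, rest push out)
bond 5 stroke at R2  (J1 effort already set via bond 2)

β0 stroke→TF1
β1 stroke→J2
β2 stroke→J1
β3 stroke→Sf1
β4 stroke→R1
β5 stroke→R2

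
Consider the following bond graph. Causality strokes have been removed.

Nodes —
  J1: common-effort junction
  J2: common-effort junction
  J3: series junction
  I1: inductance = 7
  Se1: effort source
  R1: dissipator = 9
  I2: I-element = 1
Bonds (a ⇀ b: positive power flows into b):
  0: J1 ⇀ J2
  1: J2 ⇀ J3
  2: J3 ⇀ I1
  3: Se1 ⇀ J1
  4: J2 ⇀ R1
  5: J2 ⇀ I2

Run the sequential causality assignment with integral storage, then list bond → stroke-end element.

β0 |J2
β1 |J3
β2 |I1
β3 |J1
β4 |R1
β5 |I2

β3 →J1  (Se1 (Se) sets effort on bond)
β0 →J2  (0-jn J1 has e-setter on 3)
β1 →J3  (J2: bond 0 brought effort, rest push out)
β4 →R1  (common-e at J2 fixed by 0)
β5 →I2  (0-jn J2 has e-setter on 0)
β2 →I1  (J3 needs exactly one f-in)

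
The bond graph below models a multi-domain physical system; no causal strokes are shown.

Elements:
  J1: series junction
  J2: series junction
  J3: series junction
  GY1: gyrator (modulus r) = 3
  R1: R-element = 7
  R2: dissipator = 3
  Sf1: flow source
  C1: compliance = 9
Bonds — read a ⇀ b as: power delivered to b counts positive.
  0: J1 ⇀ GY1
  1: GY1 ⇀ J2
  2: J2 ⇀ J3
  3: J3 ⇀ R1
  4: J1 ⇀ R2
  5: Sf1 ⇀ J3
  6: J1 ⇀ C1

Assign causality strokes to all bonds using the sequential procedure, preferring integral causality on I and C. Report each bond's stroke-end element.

#5 stroke at Sf1  (Sf1: flow source, stroke at near end)
#2 stroke at J3  (common-f at J3 fixed by 5)
#3 stroke at J3  (common-f at J3 fixed by 5)
#1 stroke at J2  (1-jn J2 has f-setter on 2)
#0 stroke at J1  (GY GY1: same side as bond 1)
#6 stroke at J1  (prefer integral on C1)
#4 stroke at R2  (only one flow-in slot at J1)

b0 |J1
b1 |J2
b2 |J3
b3 |J3
b4 |R2
b5 |Sf1
b6 |J1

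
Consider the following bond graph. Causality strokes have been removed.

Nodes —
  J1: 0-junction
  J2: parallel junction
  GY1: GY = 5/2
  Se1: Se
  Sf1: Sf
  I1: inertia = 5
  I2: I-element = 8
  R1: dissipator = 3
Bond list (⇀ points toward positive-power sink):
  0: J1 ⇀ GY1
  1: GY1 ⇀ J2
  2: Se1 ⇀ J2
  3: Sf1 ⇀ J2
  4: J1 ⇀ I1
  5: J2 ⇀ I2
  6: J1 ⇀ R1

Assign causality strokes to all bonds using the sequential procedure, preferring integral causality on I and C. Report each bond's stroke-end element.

β0 →GY1
β1 →GY1
β2 →J2
β3 →Sf1
β4 →I1
β5 →I2
β6 →J1

#2 |J2  (source Se1 imposes e)
#3 |Sf1  (Sf1: flow source, stroke at near end)
#1 |GY1  (J2: bond 2 brought effort, rest push out)
#5 |I2  (common-e at J2 fixed by 2)
#0 |GY1  (GY GY1: same side as bond 1)
#4 |I1  (I1 integral (f out))
#6 |J1  (closing 0-jn rule on J1)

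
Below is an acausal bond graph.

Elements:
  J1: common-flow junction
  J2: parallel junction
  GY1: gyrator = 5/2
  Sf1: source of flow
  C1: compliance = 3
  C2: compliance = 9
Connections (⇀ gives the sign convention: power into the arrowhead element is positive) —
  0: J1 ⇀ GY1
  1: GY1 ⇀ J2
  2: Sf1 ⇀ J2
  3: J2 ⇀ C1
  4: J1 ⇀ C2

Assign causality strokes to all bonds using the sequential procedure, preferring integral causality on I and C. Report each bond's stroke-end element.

b2 |Sf1  (Sf1 fixes flow; stroke at Sf1)
b3 |J2  (C1 integral (e out))
b1 |GY1  (J2: bond 3 brought effort, rest push out)
b0 |GY1  (GY1: gyrator matches bond 1)
b4 |J1  (1-jn J1 has f-setter on 0)

β0 stroke at GY1
β1 stroke at GY1
β2 stroke at Sf1
β3 stroke at J2
β4 stroke at J1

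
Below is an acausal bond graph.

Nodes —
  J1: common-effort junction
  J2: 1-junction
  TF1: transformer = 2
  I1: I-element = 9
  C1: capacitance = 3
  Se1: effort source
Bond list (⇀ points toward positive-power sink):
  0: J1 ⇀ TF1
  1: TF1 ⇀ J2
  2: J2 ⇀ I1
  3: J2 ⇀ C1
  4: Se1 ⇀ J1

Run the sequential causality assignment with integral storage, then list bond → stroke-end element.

bond 0 stroke→TF1
bond 1 stroke→J2
bond 2 stroke→I1
bond 3 stroke→J2
bond 4 stroke→J1

bond 4 →J1  (Se1 fixes effort; stroke away)
bond 0 →TF1  (common-e at J1 fixed by 4)
bond 1 →J2  (TF TF1: opposite of bond 0)
bond 2 →I1  (prefer integral on I1)
bond 3 →J2  (common-f at J2 fixed by 2)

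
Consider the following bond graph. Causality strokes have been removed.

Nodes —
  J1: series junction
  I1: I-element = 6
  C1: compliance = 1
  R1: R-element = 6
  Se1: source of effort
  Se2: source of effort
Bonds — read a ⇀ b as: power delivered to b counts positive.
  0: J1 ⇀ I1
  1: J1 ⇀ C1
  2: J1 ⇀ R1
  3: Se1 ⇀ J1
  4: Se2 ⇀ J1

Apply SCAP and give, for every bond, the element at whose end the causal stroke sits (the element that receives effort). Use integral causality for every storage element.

b3 stroke at J1  (Se1 fixes effort; stroke away)
b4 stroke at J1  (Se2 fixes effort; stroke away)
b0 stroke at I1  (I1: I, integral causality)
b1 stroke at J1  (J1: bond 0 brought flow, rest push out)
b2 stroke at J1  (1-jn J1 has f-setter on 0)

b0 |I1
b1 |J1
b2 |J1
b3 |J1
b4 |J1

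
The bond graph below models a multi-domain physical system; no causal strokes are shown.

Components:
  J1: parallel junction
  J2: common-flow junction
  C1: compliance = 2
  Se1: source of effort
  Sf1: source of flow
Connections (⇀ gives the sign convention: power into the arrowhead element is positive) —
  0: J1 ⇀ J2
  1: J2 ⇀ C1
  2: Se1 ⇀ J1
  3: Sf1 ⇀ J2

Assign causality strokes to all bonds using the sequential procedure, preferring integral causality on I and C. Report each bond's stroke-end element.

β0 →J2
β1 →J2
β2 →J1
β3 →Sf1

β2 stroke at J1  (source Se1 imposes e)
β3 stroke at Sf1  (Sf1 fixes flow; stroke at Sf1)
β0 stroke at J2  (common-e at J1 fixed by 2)
β1 stroke at J2  (J2 flow already set via bond 3)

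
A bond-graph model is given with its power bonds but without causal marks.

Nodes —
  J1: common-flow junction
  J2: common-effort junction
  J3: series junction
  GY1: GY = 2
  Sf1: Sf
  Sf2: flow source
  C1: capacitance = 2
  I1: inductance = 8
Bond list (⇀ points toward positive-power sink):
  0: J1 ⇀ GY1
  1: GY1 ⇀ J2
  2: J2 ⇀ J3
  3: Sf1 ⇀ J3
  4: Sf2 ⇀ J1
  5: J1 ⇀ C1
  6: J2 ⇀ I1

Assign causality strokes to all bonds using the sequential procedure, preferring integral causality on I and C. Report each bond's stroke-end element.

bond 3 |Sf1  (Sf1 (Sf) sets flow on bond)
bond 4 |Sf2  (Sf2 (Sf) sets flow on bond)
bond 0 |J1  (J1: bond 4 brought flow, rest push out)
bond 5 |J1  (J1: bond 4 brought flow, rest push out)
bond 2 |J3  (1-jn J3 has f-setter on 3)
bond 1 |J2  (through GY1, causality inverts; strokes same side of GY1)
bond 6 |I1  (J2: bond 1 brought effort, rest push out)

β0 |J1
β1 |J2
β2 |J3
β3 |Sf1
β4 |Sf2
β5 |J1
β6 |I1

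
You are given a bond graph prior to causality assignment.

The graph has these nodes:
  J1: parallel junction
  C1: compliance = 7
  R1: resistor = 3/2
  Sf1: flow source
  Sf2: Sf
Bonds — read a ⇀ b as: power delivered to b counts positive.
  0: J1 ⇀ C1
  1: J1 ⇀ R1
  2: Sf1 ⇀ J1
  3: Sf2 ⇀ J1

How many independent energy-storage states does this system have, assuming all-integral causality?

1  (C1 all integral)

bond 2 |Sf1  (Sf1 fixes flow; stroke at Sf1)
bond 3 |Sf2  (Sf2 fixes flow; stroke at Sf2)
bond 0 |J1  (C1 outputs effort q/C1)
bond 1 |R1  (common-e at J1 fixed by 0)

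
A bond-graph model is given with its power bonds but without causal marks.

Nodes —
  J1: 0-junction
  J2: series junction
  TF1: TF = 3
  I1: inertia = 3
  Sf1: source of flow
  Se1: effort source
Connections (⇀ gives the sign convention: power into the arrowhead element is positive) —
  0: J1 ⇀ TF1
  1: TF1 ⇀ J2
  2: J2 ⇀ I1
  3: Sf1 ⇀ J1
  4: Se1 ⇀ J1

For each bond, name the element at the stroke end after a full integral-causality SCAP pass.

bond 3 →Sf1  (Sf1: flow source, stroke at near end)
bond 4 →J1  (Se1: effort source, stroke at far end)
bond 0 →TF1  (J1: bond 4 brought effort, rest push out)
bond 1 →J2  (TF1 one-in-one-out from 0)
bond 2 →I1  (only one flow-in slot at J2)

#0 |TF1
#1 |J2
#2 |I1
#3 |Sf1
#4 |J1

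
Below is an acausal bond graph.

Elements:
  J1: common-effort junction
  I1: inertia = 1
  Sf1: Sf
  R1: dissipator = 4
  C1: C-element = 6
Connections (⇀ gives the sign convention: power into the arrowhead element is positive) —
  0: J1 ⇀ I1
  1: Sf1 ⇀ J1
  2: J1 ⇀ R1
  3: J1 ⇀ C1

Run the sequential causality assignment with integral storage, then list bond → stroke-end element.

b1 →Sf1  (Sf1 (Sf) sets flow on bond)
b0 →I1  (I1 integral (f out))
b3 →J1  (C1 outputs effort q/C1)
b2 →R1  (J1: bond 3 brought effort, rest push out)

b0 →I1
b1 →Sf1
b2 →R1
b3 →J1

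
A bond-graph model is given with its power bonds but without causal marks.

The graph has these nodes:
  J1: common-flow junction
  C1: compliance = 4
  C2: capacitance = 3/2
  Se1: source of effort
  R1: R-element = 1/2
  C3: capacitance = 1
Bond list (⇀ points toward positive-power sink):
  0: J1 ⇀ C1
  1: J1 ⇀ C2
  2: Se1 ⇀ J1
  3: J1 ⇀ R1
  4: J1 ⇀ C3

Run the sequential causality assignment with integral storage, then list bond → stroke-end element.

β0 →J1
β1 →J1
β2 →J1
β3 →R1
β4 →J1

bond 2 stroke at J1  (Se1: effort source, stroke at far end)
bond 0 stroke at J1  (C1 integral (e out))
bond 1 stroke at J1  (prefer integral on C2)
bond 4 stroke at J1  (C3 integral (e out))
bond 3 stroke at R1  (J1: last free bond brings flow in)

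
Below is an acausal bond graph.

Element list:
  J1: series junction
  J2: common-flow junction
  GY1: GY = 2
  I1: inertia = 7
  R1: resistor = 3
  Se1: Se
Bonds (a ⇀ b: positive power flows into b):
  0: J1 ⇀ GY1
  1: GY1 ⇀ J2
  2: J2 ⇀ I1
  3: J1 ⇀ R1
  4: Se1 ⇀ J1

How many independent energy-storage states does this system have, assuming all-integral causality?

1  (I1 all integral)

#4 →J1  (source Se1 imposes e)
#2 →I1  (I1 integral (f out))
#1 →J2  (J2 flow already set via bond 2)
#0 →J1  (through GY1, causality inverts; strokes same side of GY1)
#3 →R1  (closing 1-jn rule on J1)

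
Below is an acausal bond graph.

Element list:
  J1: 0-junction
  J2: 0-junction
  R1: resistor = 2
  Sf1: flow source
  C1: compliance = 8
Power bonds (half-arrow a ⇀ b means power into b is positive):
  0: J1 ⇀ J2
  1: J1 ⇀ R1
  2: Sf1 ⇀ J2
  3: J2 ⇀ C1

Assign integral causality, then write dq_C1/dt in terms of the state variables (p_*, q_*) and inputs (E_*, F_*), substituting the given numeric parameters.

dq_C1/dt = F_Sf1 - q_C1/16

#2 →Sf1  (Sf1 (Sf) sets flow on bond)
#3 →J2  (C1 integral (e out))
#0 →J1  (J2: bond 3 brought effort, rest push out)
#1 →R1  (0-jn J1 has e-setter on 0)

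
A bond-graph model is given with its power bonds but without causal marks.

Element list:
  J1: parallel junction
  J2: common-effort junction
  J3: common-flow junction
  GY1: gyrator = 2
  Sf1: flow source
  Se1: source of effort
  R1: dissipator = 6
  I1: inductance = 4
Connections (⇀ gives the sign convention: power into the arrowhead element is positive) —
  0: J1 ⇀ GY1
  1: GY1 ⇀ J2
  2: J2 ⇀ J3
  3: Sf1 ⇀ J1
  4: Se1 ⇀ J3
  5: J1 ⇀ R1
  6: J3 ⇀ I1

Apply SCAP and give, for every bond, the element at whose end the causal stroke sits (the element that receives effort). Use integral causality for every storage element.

b3 stroke→Sf1  (source Sf1 imposes f)
b4 stroke→J3  (Se1 (Se) sets effort on bond)
b6 stroke→I1  (I1: I, integral causality)
b2 stroke→J3  (1-jn J3 has f-setter on 6)
b1 stroke→J2  (only one effort-in slot at J2)
b0 stroke→J1  (GY GY1: same side as bond 1)
b5 stroke→R1  (common-e at J1 fixed by 0)

b0 stroke→J1
b1 stroke→J2
b2 stroke→J3
b3 stroke→Sf1
b4 stroke→J3
b5 stroke→R1
b6 stroke→I1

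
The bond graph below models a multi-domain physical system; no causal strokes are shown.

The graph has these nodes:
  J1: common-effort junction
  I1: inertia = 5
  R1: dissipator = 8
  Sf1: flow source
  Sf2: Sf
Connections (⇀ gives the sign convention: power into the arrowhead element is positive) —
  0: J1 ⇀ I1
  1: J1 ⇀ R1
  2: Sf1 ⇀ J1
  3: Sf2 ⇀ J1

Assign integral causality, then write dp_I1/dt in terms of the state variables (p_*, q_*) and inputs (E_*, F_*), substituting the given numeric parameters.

b2 stroke at Sf1  (Sf1: flow source, stroke at near end)
b3 stroke at Sf2  (source Sf2 imposes f)
b0 stroke at I1  (I1 outputs flow p/I1)
b1 stroke at J1  (only one effort-in slot at J1)

dp_I1/dt = 8*F_Sf1 + 8*F_Sf2 - 8*p_I1/5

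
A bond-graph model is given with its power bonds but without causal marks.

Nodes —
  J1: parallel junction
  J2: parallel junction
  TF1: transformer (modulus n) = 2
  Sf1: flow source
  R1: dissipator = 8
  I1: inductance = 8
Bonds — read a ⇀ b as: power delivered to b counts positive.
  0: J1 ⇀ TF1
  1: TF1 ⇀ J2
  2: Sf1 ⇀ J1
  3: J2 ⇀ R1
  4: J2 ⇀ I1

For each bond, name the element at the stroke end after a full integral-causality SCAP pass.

bond 2 →Sf1  (Sf1 fixes flow; stroke at Sf1)
bond 0 →J1  (only one effort-in slot at J1)
bond 1 →TF1  (TF TF1: opposite of bond 0)
bond 4 →I1  (I1 outputs flow p/I1)
bond 3 →J2  (closing 0-jn rule on J2)

#0 stroke→J1
#1 stroke→TF1
#2 stroke→Sf1
#3 stroke→J2
#4 stroke→I1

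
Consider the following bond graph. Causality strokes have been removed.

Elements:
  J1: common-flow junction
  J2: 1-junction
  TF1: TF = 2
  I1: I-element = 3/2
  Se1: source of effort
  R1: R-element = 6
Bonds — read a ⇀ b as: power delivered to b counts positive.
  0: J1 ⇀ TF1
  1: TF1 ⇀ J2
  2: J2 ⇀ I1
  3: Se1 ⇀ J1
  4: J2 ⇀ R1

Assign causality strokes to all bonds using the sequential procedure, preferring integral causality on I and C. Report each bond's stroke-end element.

b0 |TF1
b1 |J2
b2 |I1
b3 |J1
b4 |J2

β3 stroke→J1  (Se1 (Se) sets effort on bond)
β0 stroke→TF1  (only one flow-in slot at J1)
β1 stroke→J2  (through TF1, causality passes straight; one stroke at TF1)
β2 stroke→I1  (I1 integral (f out))
β4 stroke→J2  (1-jn J2 has f-setter on 2)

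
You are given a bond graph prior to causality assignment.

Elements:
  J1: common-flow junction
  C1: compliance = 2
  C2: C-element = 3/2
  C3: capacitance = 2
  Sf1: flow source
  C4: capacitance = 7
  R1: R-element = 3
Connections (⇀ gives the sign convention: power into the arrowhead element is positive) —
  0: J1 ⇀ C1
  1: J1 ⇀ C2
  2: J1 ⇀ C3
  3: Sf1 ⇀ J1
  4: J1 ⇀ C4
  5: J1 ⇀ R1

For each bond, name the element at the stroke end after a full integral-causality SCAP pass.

#0 |J1
#1 |J1
#2 |J1
#3 |Sf1
#4 |J1
#5 |J1

bond 3 stroke at Sf1  (source Sf1 imposes f)
bond 0 stroke at J1  (1-jn J1 has f-setter on 3)
bond 1 stroke at J1  (J1 flow already set via bond 3)
bond 2 stroke at J1  (common-f at J1 fixed by 3)
bond 4 stroke at J1  (1-jn J1 has f-setter on 3)
bond 5 stroke at J1  (J1: bond 3 brought flow, rest push out)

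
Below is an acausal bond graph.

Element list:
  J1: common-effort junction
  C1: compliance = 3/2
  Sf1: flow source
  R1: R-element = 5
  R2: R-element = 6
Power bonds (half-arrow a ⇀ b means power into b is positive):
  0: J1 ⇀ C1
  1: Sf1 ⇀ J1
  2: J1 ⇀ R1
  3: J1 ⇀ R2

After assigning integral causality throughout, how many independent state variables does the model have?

β1 →Sf1  (Sf1: flow source, stroke at near end)
β0 →J1  (C1: C, integral causality)
β2 →R1  (0-jn J1 has e-setter on 0)
β3 →R2  (0-jn J1 has e-setter on 0)

1  (C1 all integral)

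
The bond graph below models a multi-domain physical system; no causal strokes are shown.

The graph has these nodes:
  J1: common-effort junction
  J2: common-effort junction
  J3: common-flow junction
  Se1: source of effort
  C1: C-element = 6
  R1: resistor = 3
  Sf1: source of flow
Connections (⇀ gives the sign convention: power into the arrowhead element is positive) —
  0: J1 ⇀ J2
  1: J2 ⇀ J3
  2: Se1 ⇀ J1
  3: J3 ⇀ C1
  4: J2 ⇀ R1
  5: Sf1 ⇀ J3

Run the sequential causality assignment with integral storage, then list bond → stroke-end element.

b0 stroke→J2
b1 stroke→J3
b2 stroke→J1
b3 stroke→J3
b4 stroke→R1
b5 stroke→Sf1

β2 →J1  (Se1 (Se) sets effort on bond)
β5 →Sf1  (Sf1 (Sf) sets flow on bond)
β0 →J2  (J1 effort already set via bond 2)
β1 →J3  (J2 effort already set via bond 0)
β4 →R1  (J2 effort already set via bond 0)
β3 →J3  (J3: bond 5 brought flow, rest push out)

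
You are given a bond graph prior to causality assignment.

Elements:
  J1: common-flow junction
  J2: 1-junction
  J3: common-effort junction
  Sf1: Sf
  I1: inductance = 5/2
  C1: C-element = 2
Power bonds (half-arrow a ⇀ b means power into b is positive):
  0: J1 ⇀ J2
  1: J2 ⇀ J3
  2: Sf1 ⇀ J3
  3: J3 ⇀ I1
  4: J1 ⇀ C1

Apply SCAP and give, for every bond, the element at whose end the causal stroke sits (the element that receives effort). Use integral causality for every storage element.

bond 0 stroke at J2
bond 1 stroke at J3
bond 2 stroke at Sf1
bond 3 stroke at I1
bond 4 stroke at J1

b2 →Sf1  (source Sf1 imposes f)
b3 →I1  (I1 integral (f out))
b1 →J3  (closing 0-jn rule on J3)
b0 →J2  (J2: bond 1 brought flow, rest push out)
b4 →J1  (common-f at J1 fixed by 0)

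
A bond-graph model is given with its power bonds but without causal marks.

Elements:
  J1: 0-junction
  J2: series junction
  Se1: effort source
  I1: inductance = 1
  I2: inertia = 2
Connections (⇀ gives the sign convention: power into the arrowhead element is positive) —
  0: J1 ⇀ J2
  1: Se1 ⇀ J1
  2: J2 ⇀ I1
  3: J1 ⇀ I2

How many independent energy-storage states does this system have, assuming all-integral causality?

2  (I1, I2 all integral)

#1 →J1  (Se1 (Se) sets effort on bond)
#0 →J2  (J1: bond 1 brought effort, rest push out)
#3 →I2  (0-jn J1 has e-setter on 1)
#2 →I1  (closing 1-jn rule on J2)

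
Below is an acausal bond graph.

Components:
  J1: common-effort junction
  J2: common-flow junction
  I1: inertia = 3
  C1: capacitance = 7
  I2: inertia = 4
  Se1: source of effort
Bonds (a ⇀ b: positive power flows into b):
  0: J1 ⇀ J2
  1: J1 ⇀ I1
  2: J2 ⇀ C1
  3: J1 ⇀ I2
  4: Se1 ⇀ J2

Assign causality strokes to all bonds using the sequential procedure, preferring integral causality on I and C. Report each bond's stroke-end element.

b0 stroke→J1
b1 stroke→I1
b2 stroke→J2
b3 stroke→I2
b4 stroke→J2

β4 stroke at J2  (Se1 fixes effort; stroke away)
β1 stroke at I1  (I1 outputs flow p/I1)
β2 stroke at J2  (C1: C, integral causality)
β0 stroke at J1  (J2 needs exactly one f-in)
β3 stroke at I2  (0-jn J1 has e-setter on 0)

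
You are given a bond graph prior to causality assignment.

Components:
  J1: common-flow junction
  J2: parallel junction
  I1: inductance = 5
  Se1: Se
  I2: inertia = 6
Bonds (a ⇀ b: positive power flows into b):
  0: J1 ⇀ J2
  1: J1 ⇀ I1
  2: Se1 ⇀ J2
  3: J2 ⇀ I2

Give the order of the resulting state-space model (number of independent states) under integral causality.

#2 |J2  (Se1 fixes effort; stroke away)
#0 |J1  (J2: bond 2 brought effort, rest push out)
#3 |I2  (0-jn J2 has e-setter on 2)
#1 |I1  (closing 1-jn rule on J1)

2  (I1, I2 all integral)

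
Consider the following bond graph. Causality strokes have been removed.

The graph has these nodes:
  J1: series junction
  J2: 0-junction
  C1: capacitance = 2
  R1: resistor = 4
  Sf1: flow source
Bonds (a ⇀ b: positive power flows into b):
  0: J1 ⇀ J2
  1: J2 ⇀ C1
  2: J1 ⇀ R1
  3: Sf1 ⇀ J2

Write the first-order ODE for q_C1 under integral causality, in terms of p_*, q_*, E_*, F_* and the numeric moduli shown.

b3 stroke at Sf1  (Sf1 (Sf) sets flow on bond)
b1 stroke at J2  (C1: C, integral causality)
b0 stroke at J1  (J2: bond 1 brought effort, rest push out)
b2 stroke at R1  (J1 needs exactly one f-in)

dq_C1/dt = F_Sf1 - q_C1/8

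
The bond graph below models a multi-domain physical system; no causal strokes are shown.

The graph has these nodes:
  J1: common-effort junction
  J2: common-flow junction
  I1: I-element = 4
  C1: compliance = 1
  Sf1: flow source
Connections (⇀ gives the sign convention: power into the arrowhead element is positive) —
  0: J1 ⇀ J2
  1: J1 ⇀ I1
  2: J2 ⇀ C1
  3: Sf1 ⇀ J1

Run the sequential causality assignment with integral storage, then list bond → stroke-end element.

b3 →Sf1  (Sf1 fixes flow; stroke at Sf1)
b1 →I1  (I1 integral (f out))
b0 →J1  (only one effort-in slot at J1)
b2 →J2  (J2: bond 0 brought flow, rest push out)

bond 0 stroke at J1
bond 1 stroke at I1
bond 2 stroke at J2
bond 3 stroke at Sf1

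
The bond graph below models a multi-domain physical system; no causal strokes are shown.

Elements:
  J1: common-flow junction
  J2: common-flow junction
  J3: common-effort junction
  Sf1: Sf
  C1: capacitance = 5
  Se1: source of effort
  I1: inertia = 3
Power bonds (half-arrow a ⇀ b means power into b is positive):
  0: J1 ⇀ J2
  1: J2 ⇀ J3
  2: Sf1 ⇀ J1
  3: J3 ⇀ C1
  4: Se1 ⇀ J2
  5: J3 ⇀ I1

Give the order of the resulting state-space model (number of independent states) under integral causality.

2  (C1, I1 all integral)

b2 |Sf1  (Sf1: flow source, stroke at near end)
b4 |J2  (Se1 fixes effort; stroke away)
b0 |J1  (1-jn J1 has f-setter on 2)
b1 |J2  (common-f at J2 fixed by 0)
b3 |J3  (C1 outputs effort q/C1)
b5 |I1  (common-e at J3 fixed by 3)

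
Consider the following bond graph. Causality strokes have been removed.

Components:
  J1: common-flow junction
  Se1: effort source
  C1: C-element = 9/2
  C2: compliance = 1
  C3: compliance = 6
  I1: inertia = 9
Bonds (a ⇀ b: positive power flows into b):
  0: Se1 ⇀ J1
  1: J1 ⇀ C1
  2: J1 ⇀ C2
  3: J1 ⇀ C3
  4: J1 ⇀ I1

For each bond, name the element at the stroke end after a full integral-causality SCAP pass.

β0 stroke→J1  (Se1 fixes effort; stroke away)
β1 stroke→J1  (prefer integral on C1)
β2 stroke→J1  (C2 integral (e out))
β3 stroke→J1  (C3 outputs effort q/C3)
β4 stroke→I1  (only one flow-in slot at J1)

#0 stroke at J1
#1 stroke at J1
#2 stroke at J1
#3 stroke at J1
#4 stroke at I1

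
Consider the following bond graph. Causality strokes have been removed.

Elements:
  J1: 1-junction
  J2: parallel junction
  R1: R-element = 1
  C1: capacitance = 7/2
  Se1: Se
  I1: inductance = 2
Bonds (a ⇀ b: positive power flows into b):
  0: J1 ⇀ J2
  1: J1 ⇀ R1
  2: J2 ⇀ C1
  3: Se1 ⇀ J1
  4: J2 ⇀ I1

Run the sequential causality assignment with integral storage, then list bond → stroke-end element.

β0 |J1
β1 |R1
β2 |J2
β3 |J1
β4 |I1

bond 3 stroke→J1  (source Se1 imposes e)
bond 2 stroke→J2  (C1 integral (e out))
bond 0 stroke→J1  (J2: bond 2 brought effort, rest push out)
bond 4 stroke→I1  (J2: bond 2 brought effort, rest push out)
bond 1 stroke→R1  (closing 1-jn rule on J1)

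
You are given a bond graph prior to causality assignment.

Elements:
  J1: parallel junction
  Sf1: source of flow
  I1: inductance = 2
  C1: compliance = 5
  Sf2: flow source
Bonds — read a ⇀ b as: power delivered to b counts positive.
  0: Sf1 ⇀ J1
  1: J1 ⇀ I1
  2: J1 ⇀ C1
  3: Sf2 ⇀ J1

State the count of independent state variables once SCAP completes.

#0 |Sf1  (source Sf1 imposes f)
#3 |Sf2  (source Sf2 imposes f)
#1 |I1  (I1 integral (f out))
#2 |J1  (closing 0-jn rule on J1)

2  (C1, I1 all integral)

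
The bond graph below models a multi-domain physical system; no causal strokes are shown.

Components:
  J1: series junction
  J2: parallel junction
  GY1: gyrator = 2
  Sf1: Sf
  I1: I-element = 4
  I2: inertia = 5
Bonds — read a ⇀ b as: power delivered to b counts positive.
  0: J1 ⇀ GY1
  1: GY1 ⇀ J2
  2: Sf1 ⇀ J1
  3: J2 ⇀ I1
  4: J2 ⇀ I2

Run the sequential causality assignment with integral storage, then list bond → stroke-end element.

#0 stroke→J1
#1 stroke→J2
#2 stroke→Sf1
#3 stroke→I1
#4 stroke→I2

b2 |Sf1  (source Sf1 imposes f)
b0 |J1  (common-f at J1 fixed by 2)
b1 |J2  (GY GY1: same side as bond 0)
b3 |I1  (0-jn J2 has e-setter on 1)
b4 |I2  (J2: bond 1 brought effort, rest push out)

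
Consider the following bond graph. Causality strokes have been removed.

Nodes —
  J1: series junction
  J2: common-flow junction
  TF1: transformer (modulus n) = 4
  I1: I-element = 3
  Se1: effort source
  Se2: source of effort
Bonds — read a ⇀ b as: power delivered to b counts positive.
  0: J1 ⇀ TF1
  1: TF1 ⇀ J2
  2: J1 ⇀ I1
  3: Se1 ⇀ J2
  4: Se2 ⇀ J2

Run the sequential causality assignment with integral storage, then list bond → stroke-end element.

#0 →J1
#1 →TF1
#2 →I1
#3 →J2
#4 →J2

#3 stroke at J2  (Se1: effort source, stroke at far end)
#4 stroke at J2  (Se2: effort source, stroke at far end)
#1 stroke at TF1  (J2 needs exactly one f-in)
#0 stroke at J1  (through TF1, causality passes straight; one stroke at TF1)
#2 stroke at I1  (closing 1-jn rule on J1)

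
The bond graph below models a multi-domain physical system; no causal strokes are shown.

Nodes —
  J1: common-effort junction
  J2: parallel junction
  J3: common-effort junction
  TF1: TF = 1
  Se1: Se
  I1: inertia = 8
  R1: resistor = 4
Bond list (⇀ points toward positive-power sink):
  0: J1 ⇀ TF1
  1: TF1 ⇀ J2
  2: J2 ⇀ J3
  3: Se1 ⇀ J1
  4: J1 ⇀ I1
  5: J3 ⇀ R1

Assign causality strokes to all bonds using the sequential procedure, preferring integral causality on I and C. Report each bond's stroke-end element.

β0 stroke at TF1
β1 stroke at J2
β2 stroke at J3
β3 stroke at J1
β4 stroke at I1
β5 stroke at R1

β3 |J1  (Se1 (Se) sets effort on bond)
β0 |TF1  (common-e at J1 fixed by 3)
β4 |I1  (J1 effort already set via bond 3)
β1 |J2  (TF1 one-in-one-out from 0)
β2 |J3  (J2: bond 1 brought effort, rest push out)
β5 |R1  (common-e at J3 fixed by 2)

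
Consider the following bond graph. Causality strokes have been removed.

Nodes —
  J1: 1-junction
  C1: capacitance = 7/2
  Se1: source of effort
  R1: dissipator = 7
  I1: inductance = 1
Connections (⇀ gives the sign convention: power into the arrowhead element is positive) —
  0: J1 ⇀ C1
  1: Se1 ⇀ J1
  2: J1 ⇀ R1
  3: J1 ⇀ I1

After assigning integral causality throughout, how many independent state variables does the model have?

#1 →J1  (Se1 (Se) sets effort on bond)
#0 →J1  (C1 outputs effort q/C1)
#3 →I1  (I1 outputs flow p/I1)
#2 →J1  (J1 flow already set via bond 3)

2  (C1, I1 all integral)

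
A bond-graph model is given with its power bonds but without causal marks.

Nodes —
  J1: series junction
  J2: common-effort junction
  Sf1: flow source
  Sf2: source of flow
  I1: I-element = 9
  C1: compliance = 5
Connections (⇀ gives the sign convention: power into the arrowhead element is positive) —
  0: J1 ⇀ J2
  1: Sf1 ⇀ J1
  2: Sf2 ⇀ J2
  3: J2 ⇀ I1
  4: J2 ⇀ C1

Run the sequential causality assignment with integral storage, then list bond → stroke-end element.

β0 →J1
β1 →Sf1
β2 →Sf2
β3 →I1
β4 →J2

#1 →Sf1  (Sf1 (Sf) sets flow on bond)
#2 →Sf2  (Sf2 (Sf) sets flow on bond)
#0 →J1  (J1: bond 1 brought flow, rest push out)
#3 →I1  (prefer integral on I1)
#4 →J2  (closing 0-jn rule on J2)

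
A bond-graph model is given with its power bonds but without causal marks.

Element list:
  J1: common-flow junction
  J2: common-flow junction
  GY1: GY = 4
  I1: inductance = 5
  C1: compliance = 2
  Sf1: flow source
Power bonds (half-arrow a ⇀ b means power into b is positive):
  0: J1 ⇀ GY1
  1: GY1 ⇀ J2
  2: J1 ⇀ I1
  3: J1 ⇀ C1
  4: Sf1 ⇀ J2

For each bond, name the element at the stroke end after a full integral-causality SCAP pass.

bond 4 |Sf1  (source Sf1 imposes f)
bond 1 |J2  (1-jn J2 has f-setter on 4)
bond 0 |J1  (GY1 both-in/both-out from 1)
bond 2 |I1  (I1: I, integral causality)
bond 3 |J1  (common-f at J1 fixed by 2)

bond 0 stroke at J1
bond 1 stroke at J2
bond 2 stroke at I1
bond 3 stroke at J1
bond 4 stroke at Sf1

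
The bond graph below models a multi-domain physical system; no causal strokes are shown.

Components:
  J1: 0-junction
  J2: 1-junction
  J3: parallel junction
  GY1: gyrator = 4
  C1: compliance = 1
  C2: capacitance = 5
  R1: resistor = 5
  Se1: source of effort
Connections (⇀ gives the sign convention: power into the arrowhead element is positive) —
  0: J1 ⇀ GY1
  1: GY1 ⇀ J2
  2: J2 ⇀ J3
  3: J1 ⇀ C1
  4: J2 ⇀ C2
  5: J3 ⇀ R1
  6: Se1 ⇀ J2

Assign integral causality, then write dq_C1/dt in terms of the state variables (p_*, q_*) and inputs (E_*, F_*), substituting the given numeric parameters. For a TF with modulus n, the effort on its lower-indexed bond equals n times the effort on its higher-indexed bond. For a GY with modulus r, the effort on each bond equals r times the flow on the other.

β6 stroke→J2  (Se1 (Se) sets effort on bond)
β3 stroke→J1  (prefer integral on C1)
β0 stroke→GY1  (0-jn J1 has e-setter on 3)
β1 stroke→GY1  (GY1: gyrator matches bond 0)
β2 stroke→J2  (J2: bond 1 brought flow, rest push out)
β4 stroke→J2  (J2: bond 1 brought flow, rest push out)
β5 stroke→J3  (only one effort-in slot at J3)

dq_C1/dt = E_Se1/4 - 5*q_C1/16 - q_C2/20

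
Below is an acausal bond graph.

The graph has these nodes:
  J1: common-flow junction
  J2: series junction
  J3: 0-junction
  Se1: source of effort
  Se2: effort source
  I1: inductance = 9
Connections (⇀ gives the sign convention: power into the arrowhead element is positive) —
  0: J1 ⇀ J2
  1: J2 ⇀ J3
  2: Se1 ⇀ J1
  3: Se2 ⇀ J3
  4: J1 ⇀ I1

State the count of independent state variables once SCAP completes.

bond 2 stroke→J1  (Se1 (Se) sets effort on bond)
bond 3 stroke→J3  (Se2 fixes effort; stroke away)
bond 1 stroke→J2  (common-e at J3 fixed by 3)
bond 0 stroke→J1  (J2 needs exactly one f-in)
bond 4 stroke→I1  (J1 needs exactly one f-in)

1  (I1 all integral)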